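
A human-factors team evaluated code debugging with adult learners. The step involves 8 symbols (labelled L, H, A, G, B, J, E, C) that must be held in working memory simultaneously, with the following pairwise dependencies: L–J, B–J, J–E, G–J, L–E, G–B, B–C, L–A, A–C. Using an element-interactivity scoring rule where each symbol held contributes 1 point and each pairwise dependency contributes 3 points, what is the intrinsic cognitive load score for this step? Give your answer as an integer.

35

Count of symbols held simultaneously: 8.
Count of pairwise dependencies listed: 9.
Element contribution: 8 × 1 = 8.
Interaction contribution: 9 × 3 = 27.
Intrinsic load = 8 + 27 = 35.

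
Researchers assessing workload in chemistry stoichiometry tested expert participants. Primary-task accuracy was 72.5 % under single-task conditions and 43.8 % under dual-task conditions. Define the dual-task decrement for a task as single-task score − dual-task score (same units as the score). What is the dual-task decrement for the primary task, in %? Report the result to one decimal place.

Decrement = 72.5 − 43.8 = 28.7000 % ≈ 28.7 %.

28.7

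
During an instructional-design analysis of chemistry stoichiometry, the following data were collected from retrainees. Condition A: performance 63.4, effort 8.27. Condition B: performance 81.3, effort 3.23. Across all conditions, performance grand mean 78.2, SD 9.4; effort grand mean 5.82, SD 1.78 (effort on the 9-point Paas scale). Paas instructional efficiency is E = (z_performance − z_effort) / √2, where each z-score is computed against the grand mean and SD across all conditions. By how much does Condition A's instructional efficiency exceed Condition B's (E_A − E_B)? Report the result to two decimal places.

-3.35

Condition A: z_P = (63.4 − 78.2)/9.4 = -1.5745; z_E = (8.27 − 5.82)/1.78 = 1.3764; E_A = (-1.5745 − 1.3764)/√2 = -2.0866.
Condition B: z_P = (81.3 − 78.2)/9.4 = 0.3298; z_E = (3.23 − 5.82)/1.78 = -1.4551; E_B = (0.3298 − (-1.4551))/√2 = 1.2621.
E_A − E_B = -2.0866 − 1.2621 = -3.3487 ≈ -3.35.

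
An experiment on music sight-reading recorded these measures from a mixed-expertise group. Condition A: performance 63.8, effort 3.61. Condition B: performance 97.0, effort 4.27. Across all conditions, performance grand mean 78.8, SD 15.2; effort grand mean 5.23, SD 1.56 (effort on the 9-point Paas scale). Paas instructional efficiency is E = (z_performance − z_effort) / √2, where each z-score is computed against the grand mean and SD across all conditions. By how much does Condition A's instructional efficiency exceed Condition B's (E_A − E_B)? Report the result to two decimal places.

Condition A: z_P = (63.8 − 78.8)/15.2 = -0.9868; z_E = (3.61 − 5.23)/1.56 = -1.0385; E_A = (-0.9868 − (-1.0385))/√2 = 0.0366.
Condition B: z_P = (97.0 − 78.8)/15.2 = 1.1974; z_E = (4.27 − 5.23)/1.56 = -0.6154; E_B = (1.1974 − (-0.6154))/√2 = 1.2818.
E_A − E_B = 0.0366 − 1.2818 = -1.2452 ≈ -1.25.

-1.25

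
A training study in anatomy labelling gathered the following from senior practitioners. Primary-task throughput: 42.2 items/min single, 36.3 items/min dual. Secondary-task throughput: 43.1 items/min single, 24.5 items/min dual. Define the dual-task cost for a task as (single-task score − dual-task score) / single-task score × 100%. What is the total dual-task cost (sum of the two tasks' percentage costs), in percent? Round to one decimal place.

57.1

Primary cost = (42.2 − 36.3) / 42.2 × 100% = 13.9810%.
Secondary cost = (43.1 − 24.5) / 43.1 × 100% = 43.1555%.
Total = 13.9810% + 43.1555% = 57.1365% ≈ 57.1%.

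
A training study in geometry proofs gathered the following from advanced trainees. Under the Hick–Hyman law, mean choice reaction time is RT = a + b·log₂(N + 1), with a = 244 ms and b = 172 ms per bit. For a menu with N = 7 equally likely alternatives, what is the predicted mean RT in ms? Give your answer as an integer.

log₂(7 + 1) = log₂(8) = 3.0000.
RT = 244 + 172 × 3.0000 = 244 + 516.0000 = 760.0000 ms.
≈ 760 ms.

760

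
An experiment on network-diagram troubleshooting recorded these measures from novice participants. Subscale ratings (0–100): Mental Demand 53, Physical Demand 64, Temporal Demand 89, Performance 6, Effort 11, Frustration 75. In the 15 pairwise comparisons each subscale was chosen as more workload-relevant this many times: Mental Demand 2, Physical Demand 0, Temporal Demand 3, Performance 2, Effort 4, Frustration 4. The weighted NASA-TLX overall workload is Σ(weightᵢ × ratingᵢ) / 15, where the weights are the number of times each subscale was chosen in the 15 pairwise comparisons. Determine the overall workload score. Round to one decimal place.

The tallies are the weights (they sum to 15).
Weighted sum = 2·53 + 0·64 + 3·89 + 2·6 + 4·11 + 4·75
            = 106 + 0 + 267 + 12 + 44 + 300 = 729.
Overall workload = 729 / 15 = 48.6000 ≈ 48.6.

48.6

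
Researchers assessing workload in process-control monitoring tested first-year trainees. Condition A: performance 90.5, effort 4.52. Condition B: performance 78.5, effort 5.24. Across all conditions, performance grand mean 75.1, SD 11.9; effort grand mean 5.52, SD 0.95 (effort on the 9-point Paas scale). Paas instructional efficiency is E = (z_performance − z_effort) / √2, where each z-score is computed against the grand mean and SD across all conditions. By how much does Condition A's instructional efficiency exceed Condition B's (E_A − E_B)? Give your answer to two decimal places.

Condition A: z_P = (90.5 − 75.1)/11.9 = 1.2941; z_E = (4.52 − 5.52)/0.95 = -1.0526; E_A = (1.2941 − (-1.0526))/√2 = 1.6594.
Condition B: z_P = (78.5 − 75.1)/11.9 = 0.2857; z_E = (5.24 − 5.52)/0.95 = -0.2947; E_B = (0.2857 − (-0.2947))/√2 = 0.4104.
E_A − E_B = 1.6594 − 0.4104 = 1.2490 ≈ 1.25.

1.25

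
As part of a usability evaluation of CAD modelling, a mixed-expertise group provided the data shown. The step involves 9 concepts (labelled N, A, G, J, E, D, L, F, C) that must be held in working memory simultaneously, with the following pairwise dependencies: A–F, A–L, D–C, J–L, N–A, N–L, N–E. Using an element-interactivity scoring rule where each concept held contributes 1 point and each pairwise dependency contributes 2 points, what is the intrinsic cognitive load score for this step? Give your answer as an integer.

Count of concepts held simultaneously: 9.
Count of pairwise dependencies listed: 7.
Element contribution: 9 × 1 = 9.
Interaction contribution: 7 × 2 = 14.
Intrinsic load = 9 + 14 = 23.

23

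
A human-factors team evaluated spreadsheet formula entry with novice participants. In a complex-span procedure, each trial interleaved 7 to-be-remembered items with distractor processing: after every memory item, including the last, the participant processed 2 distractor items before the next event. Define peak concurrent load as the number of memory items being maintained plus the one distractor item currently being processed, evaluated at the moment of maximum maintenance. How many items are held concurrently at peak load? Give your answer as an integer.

Maintenance is greatest during the distractor(s) after memory item 7: all 7 memory items are being held.
One distractor item is concurrently being processed.
Peak concurrent load = 7 + 1 = 8 items.

8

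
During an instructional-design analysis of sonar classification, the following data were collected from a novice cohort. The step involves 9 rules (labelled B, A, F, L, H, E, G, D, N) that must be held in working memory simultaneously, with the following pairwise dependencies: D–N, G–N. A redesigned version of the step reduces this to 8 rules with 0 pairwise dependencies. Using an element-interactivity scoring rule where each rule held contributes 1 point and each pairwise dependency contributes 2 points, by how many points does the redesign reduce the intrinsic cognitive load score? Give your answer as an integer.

Original: 9 × 1 + 2 × 2 = 9 + 4 = 13.
Redesigned: 8 × 1 + 0 × 2 = 8 + 0 = 8.
Reduction = 13 − 8 = 5.

5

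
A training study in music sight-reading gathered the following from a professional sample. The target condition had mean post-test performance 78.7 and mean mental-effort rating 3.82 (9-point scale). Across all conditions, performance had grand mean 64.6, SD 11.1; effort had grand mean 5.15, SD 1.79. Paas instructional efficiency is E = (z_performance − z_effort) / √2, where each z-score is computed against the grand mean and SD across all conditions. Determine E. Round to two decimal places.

z_performance = (78.7 − 64.6) / 11.1 = 14.1000 / 11.1 = 1.2703.
z_effort = (3.82 − 5.15) / 1.79 = -1.3300 / 1.79 = -0.7430.
z_P − z_E = 1.2703 − (-0.7430) = 2.0133.
E = 2.0133 / √2 = 2.0133 / 1.41421 = 1.4236 ≈ 1.42.

1.42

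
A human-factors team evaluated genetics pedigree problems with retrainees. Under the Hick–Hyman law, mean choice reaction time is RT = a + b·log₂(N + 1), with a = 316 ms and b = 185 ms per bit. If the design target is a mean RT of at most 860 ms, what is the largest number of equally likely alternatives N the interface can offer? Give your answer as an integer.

6

Set 316 + 185·log₂(N + 1) ≤ 860.
log₂(N + 1) ≤ (860 − 316) / 185 = 2.9405.
N + 1 ≤ 2^2.9405 = 7.6768.
N ≤ 6.6768, so the largest integer N is 6.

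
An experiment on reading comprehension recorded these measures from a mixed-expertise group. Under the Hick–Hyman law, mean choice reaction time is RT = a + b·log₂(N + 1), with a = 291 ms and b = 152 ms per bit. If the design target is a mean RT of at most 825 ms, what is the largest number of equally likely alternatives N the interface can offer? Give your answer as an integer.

Set 291 + 152·log₂(N + 1) ≤ 825.
log₂(N + 1) ≤ (825 − 291) / 152 = 3.5132.
N + 1 ≤ 2^3.5132 = 11.4177.
N ≤ 10.4177, so the largest integer N is 10.

10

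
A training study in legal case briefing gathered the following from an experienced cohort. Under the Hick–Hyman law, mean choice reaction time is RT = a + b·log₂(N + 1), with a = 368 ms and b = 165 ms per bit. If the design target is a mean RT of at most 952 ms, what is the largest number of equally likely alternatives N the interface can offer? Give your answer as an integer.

10

Set 368 + 165·log₂(N + 1) ≤ 952.
log₂(N + 1) ≤ (952 − 368) / 165 = 3.5394.
N + 1 ≤ 2^3.5394 = 11.6269.
N ≤ 10.6269, so the largest integer N is 10.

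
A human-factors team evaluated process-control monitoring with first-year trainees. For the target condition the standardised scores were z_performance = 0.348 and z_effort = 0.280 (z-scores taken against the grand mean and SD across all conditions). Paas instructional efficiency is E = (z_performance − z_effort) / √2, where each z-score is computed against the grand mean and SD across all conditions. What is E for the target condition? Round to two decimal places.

z_P − z_E = 0.348 − 0.280 = 0.0680.
E = 0.0680 / √2 = 0.0680 / 1.41421 = 0.0481 ≈ 0.05.

0.05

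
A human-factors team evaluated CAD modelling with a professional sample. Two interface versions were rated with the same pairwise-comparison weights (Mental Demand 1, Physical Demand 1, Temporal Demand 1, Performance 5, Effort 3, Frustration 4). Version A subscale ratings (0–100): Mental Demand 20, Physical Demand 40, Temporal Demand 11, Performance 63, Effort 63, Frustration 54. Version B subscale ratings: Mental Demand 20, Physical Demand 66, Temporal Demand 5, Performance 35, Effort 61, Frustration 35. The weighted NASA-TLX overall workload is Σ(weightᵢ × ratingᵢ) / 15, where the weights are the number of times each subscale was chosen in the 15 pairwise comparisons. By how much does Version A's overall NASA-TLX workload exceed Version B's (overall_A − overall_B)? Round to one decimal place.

13.5

Version A weighted sum = 1·20 + 1·40 + 1·11 + 5·63 + 3·63 + 4·54 = 20 + 40 + 11 + 315 + 189 + 216 = 791; overall_A = 791/15 = 52.7333.
Version B weighted sum = 1·20 + 1·66 + 1·5 + 5·35 + 3·61 + 4·35 = 20 + 66 + 5 + 175 + 183 + 140 = 589; overall_B = 589/15 = 39.2667.
Difference = 52.7333 − 39.2667 = 13.4666 ≈ 13.5.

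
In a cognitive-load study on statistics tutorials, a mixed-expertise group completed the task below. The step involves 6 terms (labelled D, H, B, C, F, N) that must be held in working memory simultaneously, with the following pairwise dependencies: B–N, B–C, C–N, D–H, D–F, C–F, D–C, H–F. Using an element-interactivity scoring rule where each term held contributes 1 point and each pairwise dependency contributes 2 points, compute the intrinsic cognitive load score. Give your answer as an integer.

22

Count of terms held simultaneously: 6.
Count of pairwise dependencies listed: 8.
Element contribution: 6 × 1 = 6.
Interaction contribution: 8 × 2 = 16.
Intrinsic load = 6 + 16 = 22.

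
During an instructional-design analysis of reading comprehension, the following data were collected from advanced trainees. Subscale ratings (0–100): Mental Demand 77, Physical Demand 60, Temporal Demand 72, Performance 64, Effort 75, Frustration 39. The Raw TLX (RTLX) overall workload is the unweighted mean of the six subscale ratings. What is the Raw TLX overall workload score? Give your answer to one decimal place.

Sum of ratings = 77 + 60 + 72 + 64 + 75 + 39 = 387.
RTLX = 387 / 6 = 64.5000 ≈ 64.5.

64.5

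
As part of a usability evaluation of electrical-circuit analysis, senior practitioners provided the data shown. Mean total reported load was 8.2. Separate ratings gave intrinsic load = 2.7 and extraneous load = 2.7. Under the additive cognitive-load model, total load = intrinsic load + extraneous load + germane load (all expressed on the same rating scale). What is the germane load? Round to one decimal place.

germane load = total − intrinsic − extraneous
             = 8.2 − 2.7 − 2.7 = 2.8.

2.8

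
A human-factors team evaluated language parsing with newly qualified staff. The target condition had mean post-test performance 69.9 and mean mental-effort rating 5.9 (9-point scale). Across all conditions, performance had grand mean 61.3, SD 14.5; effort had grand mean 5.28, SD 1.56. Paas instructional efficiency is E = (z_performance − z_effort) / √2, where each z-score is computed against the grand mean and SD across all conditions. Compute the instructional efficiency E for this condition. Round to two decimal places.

0.14

z_performance = (69.9 − 61.3) / 14.5 = 8.6000 / 14.5 = 0.5931.
z_effort = (5.9 − 5.28) / 1.56 = 0.6200 / 1.56 = 0.3974.
z_P − z_E = 0.5931 − 0.3974 = 0.1957.
E = 0.1957 / √2 = 0.1957 / 1.41421 = 0.1384 ≈ 0.14.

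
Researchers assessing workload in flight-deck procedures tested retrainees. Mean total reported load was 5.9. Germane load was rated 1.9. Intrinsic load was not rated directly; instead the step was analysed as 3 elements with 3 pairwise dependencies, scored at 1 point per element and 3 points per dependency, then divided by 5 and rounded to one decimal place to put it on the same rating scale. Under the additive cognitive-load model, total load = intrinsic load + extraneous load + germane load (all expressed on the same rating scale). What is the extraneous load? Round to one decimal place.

Intrinsic (element-interactivity): (3 × 1 + 3 × 3) / 5 = 12 / 5 = 2.4000 → 2.4.
extraneous load = total − intrinsic − germane
             = 5.9 − 2.4 − 1.9 = 1.6.

1.6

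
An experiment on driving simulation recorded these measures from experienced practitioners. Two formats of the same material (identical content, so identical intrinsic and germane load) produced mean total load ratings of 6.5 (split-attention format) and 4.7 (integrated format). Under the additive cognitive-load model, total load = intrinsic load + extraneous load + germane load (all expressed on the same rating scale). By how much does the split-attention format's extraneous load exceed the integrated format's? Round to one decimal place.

1.8

Intrinsic and germane load are equal across formats, so the difference in total load equals the difference in extraneous load.
Extraneous-load difference = 6.5 − 4.7 = 1.8.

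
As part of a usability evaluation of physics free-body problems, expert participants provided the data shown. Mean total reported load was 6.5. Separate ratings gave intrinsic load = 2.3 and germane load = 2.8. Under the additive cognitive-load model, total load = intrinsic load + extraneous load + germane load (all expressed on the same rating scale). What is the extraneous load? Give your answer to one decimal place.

extraneous load = total − intrinsic − germane
             = 6.5 − 2.3 − 2.8 = 1.4.

1.4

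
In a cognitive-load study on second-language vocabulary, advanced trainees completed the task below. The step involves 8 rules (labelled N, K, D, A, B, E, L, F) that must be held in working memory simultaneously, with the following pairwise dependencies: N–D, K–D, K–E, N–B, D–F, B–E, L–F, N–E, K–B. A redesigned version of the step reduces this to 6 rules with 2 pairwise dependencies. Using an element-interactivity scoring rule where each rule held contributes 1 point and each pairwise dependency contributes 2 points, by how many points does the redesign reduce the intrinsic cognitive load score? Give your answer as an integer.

Original: 8 × 1 + 9 × 2 = 8 + 18 = 26.
Redesigned: 6 × 1 + 2 × 2 = 6 + 4 = 10.
Reduction = 26 − 10 = 16.

16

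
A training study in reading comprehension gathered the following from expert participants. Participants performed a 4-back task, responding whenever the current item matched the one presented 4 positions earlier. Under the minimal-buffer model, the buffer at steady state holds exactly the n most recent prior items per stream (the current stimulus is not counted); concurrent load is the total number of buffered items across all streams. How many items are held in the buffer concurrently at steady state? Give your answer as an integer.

4

The buffer holds the 4 most recent prior items.
Steady-state concurrent load = 4 items.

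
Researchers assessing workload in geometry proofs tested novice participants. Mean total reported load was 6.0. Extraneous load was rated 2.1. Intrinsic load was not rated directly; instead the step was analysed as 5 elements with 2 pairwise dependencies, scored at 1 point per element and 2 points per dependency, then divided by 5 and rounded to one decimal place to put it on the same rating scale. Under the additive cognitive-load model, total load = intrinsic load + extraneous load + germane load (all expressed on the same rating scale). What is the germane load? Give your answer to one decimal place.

2.1

Intrinsic (element-interactivity): (5 × 1 + 2 × 2) / 5 = 9 / 5 = 1.8000 → 1.8.
germane load = total − intrinsic − extraneous
             = 6.0 − 1.8 − 2.1 = 2.1.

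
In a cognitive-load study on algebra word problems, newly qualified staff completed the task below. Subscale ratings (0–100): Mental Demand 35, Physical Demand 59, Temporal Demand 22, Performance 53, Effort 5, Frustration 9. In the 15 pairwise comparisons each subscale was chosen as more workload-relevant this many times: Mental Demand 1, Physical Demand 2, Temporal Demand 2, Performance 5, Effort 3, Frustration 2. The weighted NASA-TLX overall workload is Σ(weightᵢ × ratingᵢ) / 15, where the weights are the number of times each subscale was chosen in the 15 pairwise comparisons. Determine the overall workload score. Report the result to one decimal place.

33.0

The tallies are the weights (they sum to 15).
Weighted sum = 1·35 + 2·59 + 2·22 + 5·53 + 3·5 + 2·9
            = 35 + 118 + 44 + 265 + 15 + 18 = 495.
Overall workload = 495 / 15 = 33.0000 ≈ 33.0.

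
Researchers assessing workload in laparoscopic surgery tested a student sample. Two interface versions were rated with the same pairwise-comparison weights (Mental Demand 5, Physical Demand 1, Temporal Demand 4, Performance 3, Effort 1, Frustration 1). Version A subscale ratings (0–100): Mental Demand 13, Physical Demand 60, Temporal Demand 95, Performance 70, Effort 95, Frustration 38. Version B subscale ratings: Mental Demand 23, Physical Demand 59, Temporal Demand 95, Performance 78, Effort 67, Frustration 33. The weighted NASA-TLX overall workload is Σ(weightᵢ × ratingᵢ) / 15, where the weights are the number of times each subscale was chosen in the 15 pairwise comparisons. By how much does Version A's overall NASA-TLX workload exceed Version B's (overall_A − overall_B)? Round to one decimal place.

-2.7

Version A weighted sum = 5·13 + 1·60 + 4·95 + 3·70 + 1·95 + 1·38 = 65 + 60 + 380 + 210 + 95 + 38 = 848; overall_A = 848/15 = 56.5333.
Version B weighted sum = 5·23 + 1·59 + 4·95 + 3·78 + 1·67 + 1·33 = 115 + 59 + 380 + 234 + 67 + 33 = 888; overall_B = 888/15 = 59.2000.
Difference = 56.5333 − 59.2000 = -2.6667 ≈ -2.7.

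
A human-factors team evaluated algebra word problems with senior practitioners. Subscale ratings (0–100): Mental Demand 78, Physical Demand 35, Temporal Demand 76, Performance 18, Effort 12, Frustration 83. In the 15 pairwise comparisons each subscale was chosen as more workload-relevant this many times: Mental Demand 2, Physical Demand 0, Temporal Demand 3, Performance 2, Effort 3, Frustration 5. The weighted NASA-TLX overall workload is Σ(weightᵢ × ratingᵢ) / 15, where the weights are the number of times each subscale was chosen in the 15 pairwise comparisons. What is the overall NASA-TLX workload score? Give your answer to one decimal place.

The tallies are the weights (they sum to 15).
Weighted sum = 2·78 + 0·35 + 3·76 + 2·18 + 3·12 + 5·83
            = 156 + 0 + 228 + 36 + 36 + 415 = 871.
Overall workload = 871 / 15 = 58.0667 ≈ 58.1.

58.1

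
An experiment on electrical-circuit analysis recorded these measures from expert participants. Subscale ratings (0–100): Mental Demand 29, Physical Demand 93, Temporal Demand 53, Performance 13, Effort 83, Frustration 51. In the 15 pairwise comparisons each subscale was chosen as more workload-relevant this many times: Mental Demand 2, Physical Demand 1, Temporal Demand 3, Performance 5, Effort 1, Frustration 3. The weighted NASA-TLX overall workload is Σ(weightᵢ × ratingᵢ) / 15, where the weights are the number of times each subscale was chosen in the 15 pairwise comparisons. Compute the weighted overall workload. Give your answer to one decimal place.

40.7

The tallies are the weights (they sum to 15).
Weighted sum = 2·29 + 1·93 + 3·53 + 5·13 + 1·83 + 3·51
            = 58 + 93 + 159 + 65 + 83 + 153 = 611.
Overall workload = 611 / 15 = 40.7333 ≈ 40.7.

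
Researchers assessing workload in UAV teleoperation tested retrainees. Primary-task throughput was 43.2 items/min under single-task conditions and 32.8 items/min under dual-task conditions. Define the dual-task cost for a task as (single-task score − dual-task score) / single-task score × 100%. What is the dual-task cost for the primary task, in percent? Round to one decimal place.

24.1

Cost = (43.2 − 32.8) / 43.2 × 100%
     = 10.4000 / 43.2 × 100% = 24.0741%.
≈ 24.1%.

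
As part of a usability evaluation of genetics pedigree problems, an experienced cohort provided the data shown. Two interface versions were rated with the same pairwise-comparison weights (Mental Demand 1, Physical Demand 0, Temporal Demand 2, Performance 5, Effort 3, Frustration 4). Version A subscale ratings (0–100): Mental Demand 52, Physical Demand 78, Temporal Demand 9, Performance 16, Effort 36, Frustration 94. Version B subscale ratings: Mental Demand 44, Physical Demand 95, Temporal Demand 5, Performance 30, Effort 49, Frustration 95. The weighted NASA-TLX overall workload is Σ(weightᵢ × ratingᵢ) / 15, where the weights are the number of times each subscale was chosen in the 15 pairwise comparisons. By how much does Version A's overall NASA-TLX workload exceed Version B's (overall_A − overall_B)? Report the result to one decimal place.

-6.5

Version A weighted sum = 1·52 + 0·78 + 2·9 + 5·16 + 3·36 + 4·94 = 52 + 0 + 18 + 80 + 108 + 376 = 634; overall_A = 634/15 = 42.2667.
Version B weighted sum = 1·44 + 0·95 + 2·5 + 5·30 + 3·49 + 4·95 = 44 + 0 + 10 + 150 + 147 + 380 = 731; overall_B = 731/15 = 48.7333.
Difference = 42.2667 − 48.7333 = -6.4666 ≈ -6.5.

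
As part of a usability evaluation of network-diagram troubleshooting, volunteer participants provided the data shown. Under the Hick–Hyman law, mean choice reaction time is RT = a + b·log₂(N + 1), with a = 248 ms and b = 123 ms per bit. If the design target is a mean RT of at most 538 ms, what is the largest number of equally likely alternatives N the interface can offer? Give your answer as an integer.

Set 248 + 123·log₂(N + 1) ≤ 538.
log₂(N + 1) ≤ (538 − 248) / 123 = 2.3577.
N + 1 ≤ 2^2.3577 = 5.1255.
N ≤ 4.1255, so the largest integer N is 4.

4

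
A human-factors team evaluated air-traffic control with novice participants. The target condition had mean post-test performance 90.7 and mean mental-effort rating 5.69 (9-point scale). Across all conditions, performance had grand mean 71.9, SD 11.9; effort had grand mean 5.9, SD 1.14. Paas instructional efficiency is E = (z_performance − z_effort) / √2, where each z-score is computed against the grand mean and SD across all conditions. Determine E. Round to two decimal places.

z_performance = (90.7 − 71.9) / 11.9 = 18.8000 / 11.9 = 1.5798.
z_effort = (5.69 − 5.9) / 1.14 = -0.2100 / 1.14 = -0.1842.
z_P − z_E = 1.5798 − (-0.1842) = 1.7640.
E = 1.7640 / √2 = 1.7640 / 1.41421 = 1.2473 ≈ 1.25.

1.25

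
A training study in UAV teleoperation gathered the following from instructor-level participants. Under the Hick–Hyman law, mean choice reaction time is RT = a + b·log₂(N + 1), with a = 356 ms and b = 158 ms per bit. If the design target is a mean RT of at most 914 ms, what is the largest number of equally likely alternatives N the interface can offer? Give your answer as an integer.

Set 356 + 158·log₂(N + 1) ≤ 914.
log₂(N + 1) ≤ (914 − 356) / 158 = 3.5316.
N + 1 ≤ 2^3.5316 = 11.5643.
N ≤ 10.5643, so the largest integer N is 10.

10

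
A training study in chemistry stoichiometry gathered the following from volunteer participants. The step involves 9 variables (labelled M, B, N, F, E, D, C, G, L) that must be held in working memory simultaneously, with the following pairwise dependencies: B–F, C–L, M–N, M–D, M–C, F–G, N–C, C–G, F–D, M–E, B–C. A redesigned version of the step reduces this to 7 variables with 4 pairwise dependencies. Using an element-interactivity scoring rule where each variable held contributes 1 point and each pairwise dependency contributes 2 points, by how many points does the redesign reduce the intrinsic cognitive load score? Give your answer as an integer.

16

Original: 9 × 1 + 11 × 2 = 9 + 22 = 31.
Redesigned: 7 × 1 + 4 × 2 = 7 + 8 = 15.
Reduction = 31 − 15 = 16.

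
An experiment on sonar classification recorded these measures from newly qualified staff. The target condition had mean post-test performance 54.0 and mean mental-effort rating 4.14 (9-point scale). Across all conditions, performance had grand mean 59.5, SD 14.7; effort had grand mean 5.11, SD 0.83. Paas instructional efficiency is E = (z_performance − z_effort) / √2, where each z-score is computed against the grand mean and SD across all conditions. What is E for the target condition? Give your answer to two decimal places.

z_performance = (54.0 − 59.5) / 14.7 = -5.5000 / 14.7 = -0.3741.
z_effort = (4.14 − 5.11) / 0.83 = -0.9700 / 0.83 = -1.1687.
z_P − z_E = -0.3741 − (-1.1687) = 0.7946.
E = 0.7946 / √2 = 0.7946 / 1.41421 = 0.5619 ≈ 0.56.

0.56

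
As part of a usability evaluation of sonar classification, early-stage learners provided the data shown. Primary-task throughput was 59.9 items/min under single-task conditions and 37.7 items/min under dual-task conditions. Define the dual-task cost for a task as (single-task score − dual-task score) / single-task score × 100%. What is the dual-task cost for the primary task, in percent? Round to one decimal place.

Cost = (59.9 − 37.7) / 59.9 × 100%
     = 22.2000 / 59.9 × 100% = 37.0618%.
≈ 37.1%.

37.1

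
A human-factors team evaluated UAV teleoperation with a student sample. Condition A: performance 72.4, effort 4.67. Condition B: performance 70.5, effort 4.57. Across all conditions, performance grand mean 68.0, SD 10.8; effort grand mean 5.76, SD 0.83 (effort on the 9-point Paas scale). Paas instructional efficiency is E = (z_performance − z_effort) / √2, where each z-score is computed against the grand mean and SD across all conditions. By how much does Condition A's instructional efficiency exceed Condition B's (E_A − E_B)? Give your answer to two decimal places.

0.04

Condition A: z_P = (72.4 − 68.0)/10.8 = 0.4074; z_E = (4.67 − 5.76)/0.83 = -1.3133; E_A = (0.4074 − (-1.3133))/√2 = 1.2167.
Condition B: z_P = (70.5 − 68.0)/10.8 = 0.2315; z_E = (4.57 − 5.76)/0.83 = -1.4337; E_B = (0.2315 − (-1.4337))/√2 = 1.1775.
E_A − E_B = 1.2167 − 1.1775 = 0.0392 ≈ 0.04.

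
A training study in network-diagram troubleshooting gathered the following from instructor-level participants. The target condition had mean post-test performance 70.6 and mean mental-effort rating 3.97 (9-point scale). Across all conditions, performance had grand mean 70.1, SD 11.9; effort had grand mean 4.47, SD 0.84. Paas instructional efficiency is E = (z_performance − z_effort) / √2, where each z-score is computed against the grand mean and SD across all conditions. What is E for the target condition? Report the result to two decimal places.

z_performance = (70.6 − 70.1) / 11.9 = 0.5000 / 11.9 = 0.0420.
z_effort = (3.97 − 4.47) / 0.84 = -0.5000 / 0.84 = -0.5952.
z_P − z_E = 0.0420 − (-0.5952) = 0.6372.
E = 0.6372 / √2 = 0.6372 / 1.41421 = 0.4506 ≈ 0.45.

0.45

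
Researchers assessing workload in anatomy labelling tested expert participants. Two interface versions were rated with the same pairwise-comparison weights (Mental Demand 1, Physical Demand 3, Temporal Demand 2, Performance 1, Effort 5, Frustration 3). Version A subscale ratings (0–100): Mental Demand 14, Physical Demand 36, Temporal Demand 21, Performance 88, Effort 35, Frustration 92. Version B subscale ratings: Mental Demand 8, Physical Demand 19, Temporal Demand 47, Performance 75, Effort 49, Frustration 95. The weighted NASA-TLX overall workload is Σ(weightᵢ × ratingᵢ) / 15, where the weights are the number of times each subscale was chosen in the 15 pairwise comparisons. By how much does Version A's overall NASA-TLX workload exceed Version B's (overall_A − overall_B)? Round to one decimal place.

Version A weighted sum = 1·14 + 3·36 + 2·21 + 1·88 + 5·35 + 3·92 = 14 + 108 + 42 + 88 + 175 + 276 = 703; overall_A = 703/15 = 46.8667.
Version B weighted sum = 1·8 + 3·19 + 2·47 + 1·75 + 5·49 + 3·95 = 8 + 57 + 94 + 75 + 245 + 285 = 764; overall_B = 764/15 = 50.9333.
Difference = 46.8667 − 50.9333 = -4.0666 ≈ -4.1.

-4.1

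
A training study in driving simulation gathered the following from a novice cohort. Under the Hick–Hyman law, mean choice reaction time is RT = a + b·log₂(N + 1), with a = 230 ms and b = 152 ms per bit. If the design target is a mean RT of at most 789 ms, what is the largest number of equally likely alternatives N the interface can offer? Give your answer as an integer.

Set 230 + 152·log₂(N + 1) ≤ 789.
log₂(N + 1) ≤ (789 − 230) / 152 = 3.6776.
N + 1 ≤ 2^3.6776 = 12.7958.
N ≤ 11.7958, so the largest integer N is 11.

11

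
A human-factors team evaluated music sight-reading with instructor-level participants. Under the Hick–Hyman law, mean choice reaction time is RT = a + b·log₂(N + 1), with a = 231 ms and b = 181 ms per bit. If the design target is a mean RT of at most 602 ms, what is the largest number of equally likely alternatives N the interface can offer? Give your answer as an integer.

3

Set 231 + 181·log₂(N + 1) ≤ 602.
log₂(N + 1) ≤ (602 − 231) / 181 = 2.0497.
N + 1 ≤ 2^2.0497 = 4.1402.
N ≤ 3.1402, so the largest integer N is 3.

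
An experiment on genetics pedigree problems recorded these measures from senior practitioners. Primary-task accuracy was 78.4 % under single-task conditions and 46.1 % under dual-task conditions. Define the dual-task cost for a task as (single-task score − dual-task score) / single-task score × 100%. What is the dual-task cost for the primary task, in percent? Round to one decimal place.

41.2

Cost = (78.4 − 46.1) / 78.4 × 100%
     = 32.3000 / 78.4 × 100% = 41.1990%.
≈ 41.2%.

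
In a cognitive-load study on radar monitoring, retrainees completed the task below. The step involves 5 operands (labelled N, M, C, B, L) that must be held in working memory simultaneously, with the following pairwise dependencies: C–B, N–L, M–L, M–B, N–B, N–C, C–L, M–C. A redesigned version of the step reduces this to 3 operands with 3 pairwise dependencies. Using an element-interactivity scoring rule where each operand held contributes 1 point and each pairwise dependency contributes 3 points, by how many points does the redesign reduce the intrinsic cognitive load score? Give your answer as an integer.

Original: 5 × 1 + 8 × 3 = 5 + 24 = 29.
Redesigned: 3 × 1 + 3 × 3 = 3 + 9 = 12.
Reduction = 29 − 12 = 17.

17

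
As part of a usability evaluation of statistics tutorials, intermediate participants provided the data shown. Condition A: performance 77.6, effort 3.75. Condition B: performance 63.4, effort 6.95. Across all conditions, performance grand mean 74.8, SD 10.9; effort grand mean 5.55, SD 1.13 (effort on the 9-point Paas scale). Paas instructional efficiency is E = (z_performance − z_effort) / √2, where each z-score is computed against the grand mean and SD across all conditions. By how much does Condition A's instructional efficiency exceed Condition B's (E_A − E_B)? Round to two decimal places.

2.92

Condition A: z_P = (77.6 − 74.8)/10.9 = 0.2569; z_E = (3.75 − 5.55)/1.13 = -1.5929; E_A = (0.2569 − (-1.5929))/√2 = 1.3080.
Condition B: z_P = (63.4 − 74.8)/10.9 = -1.0459; z_E = (6.95 − 5.55)/1.13 = 1.2389; E_B = (-1.0459 − 1.2389)/√2 = -1.6156.
E_A − E_B = 1.3080 − (-1.6156) = 2.9236 ≈ 2.92.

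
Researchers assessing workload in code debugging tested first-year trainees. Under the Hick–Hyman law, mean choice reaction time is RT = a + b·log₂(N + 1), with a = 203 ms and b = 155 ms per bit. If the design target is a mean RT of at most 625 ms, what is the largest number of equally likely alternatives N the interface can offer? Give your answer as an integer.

5

Set 203 + 155·log₂(N + 1) ≤ 625.
log₂(N + 1) ≤ (625 − 203) / 155 = 2.7226.
N + 1 ≤ 2^2.7226 = 6.6006.
N ≤ 5.6006, so the largest integer N is 5.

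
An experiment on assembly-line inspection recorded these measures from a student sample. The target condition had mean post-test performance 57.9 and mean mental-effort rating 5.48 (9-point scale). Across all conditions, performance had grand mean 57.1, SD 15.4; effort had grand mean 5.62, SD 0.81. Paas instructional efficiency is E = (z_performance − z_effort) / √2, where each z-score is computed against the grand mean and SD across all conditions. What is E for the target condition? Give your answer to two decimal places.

0.16

z_performance = (57.9 − 57.1) / 15.4 = 0.8000 / 15.4 = 0.0519.
z_effort = (5.48 − 5.62) / 0.81 = -0.1400 / 0.81 = -0.1728.
z_P − z_E = 0.0519 − (-0.1728) = 0.2247.
E = 0.2247 / √2 = 0.2247 / 1.41421 = 0.1589 ≈ 0.16.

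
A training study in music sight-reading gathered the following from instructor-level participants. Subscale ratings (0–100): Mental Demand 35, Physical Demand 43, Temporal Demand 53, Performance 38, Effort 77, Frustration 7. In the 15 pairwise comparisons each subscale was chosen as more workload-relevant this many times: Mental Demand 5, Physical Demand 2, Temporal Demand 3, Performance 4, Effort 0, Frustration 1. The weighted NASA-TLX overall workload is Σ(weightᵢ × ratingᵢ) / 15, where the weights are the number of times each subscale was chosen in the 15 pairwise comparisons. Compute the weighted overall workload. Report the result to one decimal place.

38.6

The tallies are the weights (they sum to 15).
Weighted sum = 5·35 + 2·43 + 3·53 + 4·38 + 0·77 + 1·7
            = 175 + 86 + 159 + 152 + 0 + 7 = 579.
Overall workload = 579 / 15 = 38.6000 ≈ 38.6.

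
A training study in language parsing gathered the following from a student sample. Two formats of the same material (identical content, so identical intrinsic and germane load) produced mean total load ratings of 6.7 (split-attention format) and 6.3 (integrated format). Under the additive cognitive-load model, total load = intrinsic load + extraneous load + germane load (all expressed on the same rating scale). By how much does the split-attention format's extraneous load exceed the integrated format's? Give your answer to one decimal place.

0.4

Intrinsic and germane load are equal across formats, so the difference in total load equals the difference in extraneous load.
Extraneous-load difference = 6.7 − 6.3 = 0.4.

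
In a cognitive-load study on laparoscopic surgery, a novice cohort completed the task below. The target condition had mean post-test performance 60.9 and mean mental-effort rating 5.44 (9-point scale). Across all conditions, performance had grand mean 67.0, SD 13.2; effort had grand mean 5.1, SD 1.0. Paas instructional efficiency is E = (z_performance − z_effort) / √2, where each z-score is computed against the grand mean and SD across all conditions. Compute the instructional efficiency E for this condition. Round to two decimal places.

-0.57

z_performance = (60.9 − 67.0) / 13.2 = -6.1000 / 13.2 = -0.4621.
z_effort = (5.44 − 5.1) / 1.0 = 0.3400 / 1.0 = 0.3400.
z_P − z_E = -0.4621 − 0.3400 = -0.8021.
E = -0.8021 / √2 = -0.8021 / 1.41421 = -0.5672 ≈ -0.57.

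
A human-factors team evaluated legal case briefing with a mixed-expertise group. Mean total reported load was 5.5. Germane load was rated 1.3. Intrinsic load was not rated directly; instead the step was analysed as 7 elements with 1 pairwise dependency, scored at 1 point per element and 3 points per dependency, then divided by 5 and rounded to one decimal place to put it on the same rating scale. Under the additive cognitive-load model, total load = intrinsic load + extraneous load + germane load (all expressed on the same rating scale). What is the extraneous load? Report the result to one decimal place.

2.2

Intrinsic (element-interactivity): (7 × 1 + 1 × 3) / 5 = 10 / 5 = 2.0000 → 2.0.
extraneous load = total − intrinsic − germane
             = 5.5 − 2.0 − 1.3 = 2.2.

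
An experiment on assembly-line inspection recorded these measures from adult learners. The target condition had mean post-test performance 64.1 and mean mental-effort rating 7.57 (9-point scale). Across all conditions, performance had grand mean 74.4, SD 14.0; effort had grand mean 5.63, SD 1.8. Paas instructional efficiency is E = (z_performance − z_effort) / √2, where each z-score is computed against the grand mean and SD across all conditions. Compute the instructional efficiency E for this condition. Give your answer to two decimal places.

z_performance = (64.1 − 74.4) / 14.0 = -10.3000 / 14.0 = -0.7357.
z_effort = (7.57 − 5.63) / 1.8 = 1.9400 / 1.8 = 1.0778.
z_P − z_E = -0.7357 − 1.0778 = -1.8135.
E = -1.8135 / √2 = -1.8135 / 1.41421 = -1.2823 ≈ -1.28.

-1.28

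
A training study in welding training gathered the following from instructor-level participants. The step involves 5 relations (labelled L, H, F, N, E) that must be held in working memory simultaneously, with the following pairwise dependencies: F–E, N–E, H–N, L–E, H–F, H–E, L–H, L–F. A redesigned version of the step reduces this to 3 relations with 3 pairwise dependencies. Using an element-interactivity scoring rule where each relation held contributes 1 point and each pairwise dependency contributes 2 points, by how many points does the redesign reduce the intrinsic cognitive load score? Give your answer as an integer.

Original: 5 × 1 + 8 × 2 = 5 + 16 = 21.
Redesigned: 3 × 1 + 3 × 2 = 3 + 6 = 9.
Reduction = 21 − 9 = 12.

12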